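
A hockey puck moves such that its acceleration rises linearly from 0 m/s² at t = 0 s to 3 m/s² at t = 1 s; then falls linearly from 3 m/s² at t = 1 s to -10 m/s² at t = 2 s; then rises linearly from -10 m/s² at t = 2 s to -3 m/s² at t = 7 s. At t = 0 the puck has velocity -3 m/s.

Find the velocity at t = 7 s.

-37.5 m/s

Δv equals the area under the a-t graph; then v = v₀ + Δv.
0–1 s: ½(0 + 3)(1) = 1.5 m/s
1–2 s: ½(3 + -10)(1) = -3.5 m/s
2–7 s: ½(-10 + -3)(5) = -32.5 m/s
Δv = -34.5 m/s, so v(7) = -3 + (-34.5) = -37.5 m/s.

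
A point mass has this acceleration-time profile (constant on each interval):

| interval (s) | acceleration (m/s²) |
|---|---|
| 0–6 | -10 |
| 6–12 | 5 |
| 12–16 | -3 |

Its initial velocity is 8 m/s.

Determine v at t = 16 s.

Δv equals the area under the a-t graph; then v = v₀ + Δv.
0–6 s: -10 × 6 = -60 m/s
6–12 s: 5 × 6 = 30 m/s
12–16 s: -3 × 4 = -12 m/s
Δv = -42 m/s, so v(16) = 8 + (-42) = -34 m/s.

-34 m/s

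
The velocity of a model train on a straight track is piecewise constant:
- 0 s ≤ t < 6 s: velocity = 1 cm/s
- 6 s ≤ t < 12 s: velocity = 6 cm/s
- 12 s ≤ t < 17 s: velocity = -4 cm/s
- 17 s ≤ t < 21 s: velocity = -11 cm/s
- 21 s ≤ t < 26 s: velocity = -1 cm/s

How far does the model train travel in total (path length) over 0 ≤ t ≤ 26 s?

111 cm

Total distance travelled is ∫|v| dt — sum the magnitudes of each area piece.
0–6 s: |1| × 6 = 6 cm
6–12 s: |6| × 6 = 36 cm
12–17 s: |-4| × 5 = 20 cm
17–21 s: |-11| × 4 = 44 cm
21–26 s: |-1| × 5 = 5 cm
Total distance = 111 cm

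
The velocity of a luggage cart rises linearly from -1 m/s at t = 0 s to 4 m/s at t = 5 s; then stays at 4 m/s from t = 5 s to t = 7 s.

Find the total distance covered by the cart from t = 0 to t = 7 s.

Total distance travelled is ∫|v| dt — sum the magnitudes of each area piece.
0–5 s: v = 0 at t = 1 s; triangle areas 0.5 + 8 = 8.5 m
5–7 s: |4| × 2 = 8 m
Total distance = 16.5 m

16.5 m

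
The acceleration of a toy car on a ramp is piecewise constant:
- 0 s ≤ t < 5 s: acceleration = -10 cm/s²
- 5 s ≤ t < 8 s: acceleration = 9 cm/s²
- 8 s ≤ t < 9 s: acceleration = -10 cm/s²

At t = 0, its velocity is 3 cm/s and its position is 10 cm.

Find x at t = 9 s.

-225.5 cm

On each constant-a segment, Δv = aΔt and Δx = v₀Δt + ½aΔt²; chain segment to segment.
0–5 s: v starts 3 cm/s; Δx = 3·5 + ½·-10·5² = -110 cm; v ends -47 cm/s.
5–8 s: v starts -47 cm/s; Δx = -47·3 + ½·9·3² = -100.5 cm; v ends -20 cm/s.
8–9 s: v starts -20 cm/s; Δx = -20·1 + ½·-10·1² = -25 cm; v ends -30 cm/s.
x(9) = 10 + Σ Δx = -225.5 cm.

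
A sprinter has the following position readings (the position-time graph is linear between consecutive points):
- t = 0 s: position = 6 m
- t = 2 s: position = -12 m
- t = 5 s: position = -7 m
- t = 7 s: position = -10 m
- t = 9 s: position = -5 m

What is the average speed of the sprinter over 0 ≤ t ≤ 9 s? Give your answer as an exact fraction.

Average speed = (total path length)/(elapsed time); on a piecewise-linear x-t graph the path length is Σ|Δx|.
0–2 s: |Δx| = |-12 − 6| = 18 m
2–5 s: |Δx| = |-7 − -12| = 5 m
5–7 s: |Δx| = |-10 − -7| = 3 m
7–9 s: |Δx| = |-5 − -10| = 5 m
Total path = 31 m; average speed = 31/9 = 31/9 m/s.

31/9 m/s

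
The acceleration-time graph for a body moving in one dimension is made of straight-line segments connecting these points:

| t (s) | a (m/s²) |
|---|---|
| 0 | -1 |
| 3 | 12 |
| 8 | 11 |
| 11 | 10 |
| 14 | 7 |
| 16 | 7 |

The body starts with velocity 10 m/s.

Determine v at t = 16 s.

Δv equals the area under the a-t graph; then v = v₀ + Δv.
0–3 s: ½(-1 + 12)(3) = 16.5 m/s
3–8 s: ½(12 + 11)(5) = 57.5 m/s
8–11 s: ½(11 + 10)(3) = 31.5 m/s
11–14 s: ½(10 + 7)(3) = 25.5 m/s
14–16 s: 7 × 2 = 14 m/s
Δv = 145 m/s, so v(16) = 10 + (145) = 155 m/s.

155 m/s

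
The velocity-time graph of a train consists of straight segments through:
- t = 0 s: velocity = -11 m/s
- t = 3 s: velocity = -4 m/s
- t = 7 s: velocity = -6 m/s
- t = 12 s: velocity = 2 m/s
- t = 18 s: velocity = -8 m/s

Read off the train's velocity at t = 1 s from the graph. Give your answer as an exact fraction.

-26/3 m/s

On 0–3 s the graph is linear from -11 to -4 m/s: v(1) = -11 + (-4 − -11)·(1 − 0)/(3 − 0) = -26/3 m/s.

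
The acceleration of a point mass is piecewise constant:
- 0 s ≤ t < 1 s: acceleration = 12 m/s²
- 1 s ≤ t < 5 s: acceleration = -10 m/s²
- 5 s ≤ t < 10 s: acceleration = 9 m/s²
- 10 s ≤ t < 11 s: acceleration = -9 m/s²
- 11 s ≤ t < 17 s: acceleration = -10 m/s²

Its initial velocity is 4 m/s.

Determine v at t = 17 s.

-48 m/s

Δv equals the area under the a-t graph; then v = v₀ + Δv.
0–1 s: 12 × 1 = 12 m/s
1–5 s: -10 × 4 = -40 m/s
5–10 s: 9 × 5 = 45 m/s
10–11 s: -9 × 1 = -9 m/s
11–17 s: -10 × 6 = -60 m/s
Δv = -52 m/s, so v(17) = 4 + (-52) = -48 m/s.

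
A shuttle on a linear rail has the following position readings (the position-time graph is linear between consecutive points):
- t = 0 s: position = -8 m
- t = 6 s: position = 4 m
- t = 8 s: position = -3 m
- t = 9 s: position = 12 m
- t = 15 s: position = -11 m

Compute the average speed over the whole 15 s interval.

Average speed = (total path length)/(elapsed time); on a piecewise-linear x-t graph the path length is Σ|Δx|.
0–6 s: |Δx| = |4 − -8| = 12 m
6–8 s: |Δx| = |-3 − 4| = 7 m
8–9 s: |Δx| = |12 − -3| = 15 m
9–15 s: |Δx| = |-11 − 12| = 23 m
Total path = 57 m; average speed = 57/15 = 3.8 m/s.

3.8 m/s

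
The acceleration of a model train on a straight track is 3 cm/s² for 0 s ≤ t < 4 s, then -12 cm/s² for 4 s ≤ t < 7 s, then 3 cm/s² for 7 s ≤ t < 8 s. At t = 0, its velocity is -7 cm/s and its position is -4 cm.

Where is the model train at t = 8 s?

-76.5 cm

On each constant-a segment, Δv = aΔt and Δx = v₀Δt + ½aΔt²; chain segment to segment.
0–4 s: v starts -7 cm/s; Δx = -7·4 + ½·3·4² = -4 cm; v ends 5 cm/s.
4–7 s: v starts 5 cm/s; Δx = 5·3 + ½·-12·3² = -39 cm; v ends -31 cm/s.
7–8 s: v starts -31 cm/s; Δx = -31·1 + ½·3·1² = -29.5 cm; v ends -28 cm/s.
x(8) = -4 + Σ Δx = -76.5 cm.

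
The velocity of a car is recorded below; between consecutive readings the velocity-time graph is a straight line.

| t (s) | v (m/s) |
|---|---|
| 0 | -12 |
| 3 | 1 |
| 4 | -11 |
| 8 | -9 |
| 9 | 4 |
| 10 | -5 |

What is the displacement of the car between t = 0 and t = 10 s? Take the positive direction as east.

-64.5 m

Displacement is the signed area under the v-t curve.
0–3 s: ½(-12 + 1)(3) = -16.5 m
3–4 s: ½(1 + -11)(1) = -5 m
4–8 s: ½(-11 + -9)(4) = -40 m
8–9 s: ½(-9 + 4)(1) = -2.5 m
9–10 s: ½(4 + -5)(1) = -0.5 m
Net displacement = -64.5 m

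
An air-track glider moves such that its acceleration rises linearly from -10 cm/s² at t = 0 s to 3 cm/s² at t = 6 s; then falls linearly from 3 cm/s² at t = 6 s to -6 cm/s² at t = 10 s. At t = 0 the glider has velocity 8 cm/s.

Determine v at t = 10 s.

Δv equals the area under the a-t graph; then v = v₀ + Δv.
0–6 s: ½(-10 + 3)(6) = -21 cm/s
6–10 s: ½(3 + -6)(4) = -6 cm/s
Δv = -27 cm/s, so v(10) = 8 + (-27) = -19 cm/s.

-19 cm/s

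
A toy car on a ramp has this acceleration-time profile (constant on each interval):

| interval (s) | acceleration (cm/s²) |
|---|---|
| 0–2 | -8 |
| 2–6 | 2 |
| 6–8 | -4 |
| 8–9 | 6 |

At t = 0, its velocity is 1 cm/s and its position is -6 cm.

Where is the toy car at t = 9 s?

On each constant-a segment, Δv = aΔt and Δx = v₀Δt + ½aΔt²; chain segment to segment.
0–2 s: v starts 1 cm/s; Δx = 1·2 + ½·-8·2² = -14 cm; v ends -15 cm/s.
2–6 s: v starts -15 cm/s; Δx = -15·4 + ½·2·4² = -44 cm; v ends -7 cm/s.
6–8 s: v starts -7 cm/s; Δx = -7·2 + ½·-4·2² = -22 cm; v ends -15 cm/s.
8–9 s: v starts -15 cm/s; Δx = -15·1 + ½·6·1² = -12 cm; v ends -9 cm/s.
x(9) = -6 + Σ Δx = -98 cm.

-98 cm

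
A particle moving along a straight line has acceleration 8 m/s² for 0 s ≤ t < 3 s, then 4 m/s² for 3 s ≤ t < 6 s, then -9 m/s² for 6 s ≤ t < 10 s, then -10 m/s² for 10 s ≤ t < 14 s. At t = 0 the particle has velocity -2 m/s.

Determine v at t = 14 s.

-42 m/s

Δv equals the area under the a-t graph; then v = v₀ + Δv.
0–3 s: 8 × 3 = 24 m/s
3–6 s: 4 × 3 = 12 m/s
6–10 s: -9 × 4 = -36 m/s
10–14 s: -10 × 4 = -40 m/s
Δv = -40 m/s, so v(14) = -2 + (-40) = -42 m/s.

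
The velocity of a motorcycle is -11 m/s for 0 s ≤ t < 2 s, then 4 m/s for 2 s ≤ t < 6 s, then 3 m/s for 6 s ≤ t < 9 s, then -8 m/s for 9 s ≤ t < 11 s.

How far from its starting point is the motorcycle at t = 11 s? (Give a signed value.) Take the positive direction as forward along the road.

-13 m

Net displacement equals the area under the velocity-time graph (areas below the axis count negative).
0–2 s: -11 × 2 = -22 m
2–6 s: 4 × 4 = 16 m
6–9 s: 3 × 3 = 9 m
9–11 s: -8 × 2 = -16 m
Net displacement = -13 m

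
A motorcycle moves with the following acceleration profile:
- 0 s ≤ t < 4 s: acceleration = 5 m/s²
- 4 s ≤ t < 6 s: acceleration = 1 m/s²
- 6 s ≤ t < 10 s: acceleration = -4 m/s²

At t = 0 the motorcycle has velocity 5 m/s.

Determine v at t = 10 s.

11 m/s

Δv equals the area under the a-t graph; then v = v₀ + Δv.
0–4 s: 5 × 4 = 20 m/s
4–6 s: 1 × 2 = 2 m/s
6–10 s: -4 × 4 = -16 m/s
Δv = 6 m/s, so v(10) = 5 + (6) = 11 m/s.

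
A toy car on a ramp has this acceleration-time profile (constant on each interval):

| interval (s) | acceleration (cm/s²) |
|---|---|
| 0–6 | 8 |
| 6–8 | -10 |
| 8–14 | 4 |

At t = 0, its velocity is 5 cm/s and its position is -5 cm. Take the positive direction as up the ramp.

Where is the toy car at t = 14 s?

On each constant-a segment, Δv = aΔt and Δx = v₀Δt + ½aΔt²; chain segment to segment.
0–6 s: v starts 5 cm/s; Δx = 5·6 + ½·8·6² = 174 cm; v ends 53 cm/s.
6–8 s: v starts 53 cm/s; Δx = 53·2 + ½·-10·2² = 86 cm; v ends 33 cm/s.
8–14 s: v starts 33 cm/s; Δx = 33·6 + ½·4·6² = 270 cm; v ends 57 cm/s.
x(14) = -5 + Σ Δx = 525 cm.

525 cm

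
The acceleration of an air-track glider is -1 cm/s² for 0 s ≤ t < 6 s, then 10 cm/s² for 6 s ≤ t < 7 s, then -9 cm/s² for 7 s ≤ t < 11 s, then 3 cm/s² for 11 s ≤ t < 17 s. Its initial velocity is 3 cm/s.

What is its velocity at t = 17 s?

Δv equals the area under the a-t graph; then v = v₀ + Δv.
0–6 s: -1 × 6 = -6 cm/s
6–7 s: 10 × 1 = 10 cm/s
7–11 s: -9 × 4 = -36 cm/s
11–17 s: 3 × 6 = 18 cm/s
Δv = -14 cm/s, so v(17) = 3 + (-14) = -11 cm/s.

-11 cm/s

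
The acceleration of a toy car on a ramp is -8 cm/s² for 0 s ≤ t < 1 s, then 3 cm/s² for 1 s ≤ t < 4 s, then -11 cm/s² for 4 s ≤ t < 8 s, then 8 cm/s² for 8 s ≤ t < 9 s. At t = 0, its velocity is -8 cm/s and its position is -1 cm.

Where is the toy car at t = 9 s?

On each constant-a segment, Δv = aΔt and Δx = v₀Δt + ½aΔt²; chain segment to segment.
0–1 s: v starts -8 cm/s; Δx = -8·1 + ½·-8·1² = -12 cm; v ends -16 cm/s.
1–4 s: v starts -16 cm/s; Δx = -16·3 + ½·3·3² = -34.5 cm; v ends -7 cm/s.
4–8 s: v starts -7 cm/s; Δx = -7·4 + ½·-11·4² = -116 cm; v ends -51 cm/s.
8–9 s: v starts -51 cm/s; Δx = -51·1 + ½·8·1² = -47 cm; v ends -43 cm/s.
x(9) = -1 + Σ Δx = -210.5 cm.

-210.5 cm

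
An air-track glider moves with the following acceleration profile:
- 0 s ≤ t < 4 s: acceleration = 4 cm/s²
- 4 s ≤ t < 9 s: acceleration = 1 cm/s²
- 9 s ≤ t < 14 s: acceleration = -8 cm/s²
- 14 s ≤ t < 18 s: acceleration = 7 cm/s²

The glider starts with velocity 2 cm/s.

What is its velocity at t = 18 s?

Δv equals the area under the a-t graph; then v = v₀ + Δv.
0–4 s: 4 × 4 = 16 cm/s
4–9 s: 1 × 5 = 5 cm/s
9–14 s: -8 × 5 = -40 cm/s
14–18 s: 7 × 4 = 28 cm/s
Δv = 9 cm/s, so v(18) = 2 + (9) = 11 cm/s.

11 cm/s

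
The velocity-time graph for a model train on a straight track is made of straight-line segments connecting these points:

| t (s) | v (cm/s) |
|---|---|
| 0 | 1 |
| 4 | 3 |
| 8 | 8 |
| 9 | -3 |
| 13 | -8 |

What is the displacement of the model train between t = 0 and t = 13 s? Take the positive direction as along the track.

10.5 cm

Net displacement equals the area under the velocity-time graph (areas below the axis count negative).
0–4 s: ½(1 + 3)(4) = 8 cm
4–8 s: ½(3 + 8)(4) = 22 cm
8–9 s: ½(8 + -3)(1) = 2.5 cm
9–13 s: ½(-3 + -8)(4) = -22 cm
Net displacement = 10.5 cm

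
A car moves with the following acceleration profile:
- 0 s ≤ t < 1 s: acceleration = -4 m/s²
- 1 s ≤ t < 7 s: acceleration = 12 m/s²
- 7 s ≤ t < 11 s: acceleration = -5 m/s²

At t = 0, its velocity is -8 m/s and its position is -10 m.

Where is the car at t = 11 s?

324 m

On each constant-a segment, Δv = aΔt and Δx = v₀Δt + ½aΔt²; chain segment to segment.
0–1 s: v starts -8 m/s; Δx = -8·1 + ½·-4·1² = -10 m; v ends -12 m/s.
1–7 s: v starts -12 m/s; Δx = -12·6 + ½·12·6² = 144 m; v ends 60 m/s.
7–11 s: v starts 60 m/s; Δx = 60·4 + ½·-5·4² = 200 m; v ends 40 m/s.
x(11) = -10 + Σ Δx = 324 m.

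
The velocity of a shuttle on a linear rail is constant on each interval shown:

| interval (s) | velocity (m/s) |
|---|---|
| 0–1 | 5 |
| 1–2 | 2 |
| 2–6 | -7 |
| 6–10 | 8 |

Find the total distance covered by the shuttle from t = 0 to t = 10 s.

Distance (not displacement) is the total path length: add the absolute areas under v-t.
0–1 s: |5| × 1 = 5 m
1–2 s: |2| × 1 = 2 m
2–6 s: |-7| × 4 = 28 m
6–10 s: |8| × 4 = 32 m
Total distance = 67 m

67 m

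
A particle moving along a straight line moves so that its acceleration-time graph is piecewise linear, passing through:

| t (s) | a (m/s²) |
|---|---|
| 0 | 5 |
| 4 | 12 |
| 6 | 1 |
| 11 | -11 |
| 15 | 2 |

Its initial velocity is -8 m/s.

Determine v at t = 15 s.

Δv equals the area under the a-t graph; then v = v₀ + Δv.
0–4 s: ½(5 + 12)(4) = 34 m/s
4–6 s: ½(12 + 1)(2) = 13 m/s
6–11 s: ½(1 + -11)(5) = -25 m/s
11–15 s: ½(-11 + 2)(4) = -18 m/s
Δv = 4 m/s, so v(15) = -8 + (4) = -4 m/s.

-4 m/s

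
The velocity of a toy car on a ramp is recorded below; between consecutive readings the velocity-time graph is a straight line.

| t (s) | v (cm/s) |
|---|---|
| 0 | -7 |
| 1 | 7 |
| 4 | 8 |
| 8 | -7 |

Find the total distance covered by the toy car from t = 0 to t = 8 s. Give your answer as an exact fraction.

Total distance travelled is ∫|v| dt — sum the magnitudes of each area piece.
0–1 s: v = 0 at t = 0.5 s; triangle areas 1.75 + 1.75 = 3.5 cm
1–4 s: |½(7 + 8)(3)| = 22.5 cm
4–8 s: v = 0 at t = 92/15 s; triangle areas 128/15 + 98/15 = 226/15 cm
Total distance = 616/15 cm

616/15 cm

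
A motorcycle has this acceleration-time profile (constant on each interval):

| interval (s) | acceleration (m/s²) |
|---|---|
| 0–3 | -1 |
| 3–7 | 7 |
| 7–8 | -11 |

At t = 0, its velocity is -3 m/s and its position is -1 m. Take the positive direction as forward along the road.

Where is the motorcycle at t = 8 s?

34 m

On each constant-a segment, Δv = aΔt and Δx = v₀Δt + ½aΔt²; chain segment to segment.
0–3 s: v starts -3 m/s; Δx = -3·3 + ½·-1·3² = -13.5 m; v ends -6 m/s.
3–7 s: v starts -6 m/s; Δx = -6·4 + ½·7·4² = 32 m; v ends 22 m/s.
7–8 s: v starts 22 m/s; Δx = 22·1 + ½·-11·1² = 16.5 m; v ends 11 m/s.
x(8) = -1 + Σ Δx = 34 m.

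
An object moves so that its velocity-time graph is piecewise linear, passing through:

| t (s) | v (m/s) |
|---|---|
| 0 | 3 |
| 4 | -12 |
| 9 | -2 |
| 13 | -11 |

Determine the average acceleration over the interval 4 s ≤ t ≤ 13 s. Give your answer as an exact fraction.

1/9 m/s²

Average acceleration = Δv/Δt = (-11 − -12)/(13 − 4) = 1/9 m/s².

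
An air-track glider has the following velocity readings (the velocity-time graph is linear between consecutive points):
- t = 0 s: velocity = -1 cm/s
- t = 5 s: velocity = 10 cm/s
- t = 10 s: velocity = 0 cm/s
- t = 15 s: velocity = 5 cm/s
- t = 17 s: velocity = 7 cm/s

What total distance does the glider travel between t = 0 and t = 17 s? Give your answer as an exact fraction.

797/11 cm

Total distance travelled is ∫|v| dt — sum the magnitudes of each area piece.
0–5 s: v = 0 at t = 5/11 s; triangle areas 5/22 + 250/11 = 505/22 cm
5–10 s: |½(10 + 0)(5)| = 25 cm
10–15 s: |½(0 + 5)(5)| = 12.5 cm
15–17 s: |½(5 + 7)(2)| = 12 cm
Total distance = 797/11 cm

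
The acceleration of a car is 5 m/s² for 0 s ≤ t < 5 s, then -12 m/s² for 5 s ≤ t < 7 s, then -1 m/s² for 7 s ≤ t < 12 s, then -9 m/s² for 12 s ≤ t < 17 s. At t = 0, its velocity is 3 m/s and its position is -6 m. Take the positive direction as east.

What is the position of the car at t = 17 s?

-6.5 m

On each constant-a segment, Δv = aΔt and Δx = v₀Δt + ½aΔt²; chain segment to segment.
0–5 s: v starts 3 m/s; Δx = 3·5 + ½·5·5² = 77.5 m; v ends 28 m/s.
5–7 s: v starts 28 m/s; Δx = 28·2 + ½·-12·2² = 32 m; v ends 4 m/s.
7–12 s: v starts 4 m/s; Δx = 4·5 + ½·-1·5² = 7.5 m; v ends -1 m/s.
12–17 s: v starts -1 m/s; Δx = -1·5 + ½·-9·5² = -117.5 m; v ends -46 m/s.
x(17) = -6 + Σ Δx = -6.5 m.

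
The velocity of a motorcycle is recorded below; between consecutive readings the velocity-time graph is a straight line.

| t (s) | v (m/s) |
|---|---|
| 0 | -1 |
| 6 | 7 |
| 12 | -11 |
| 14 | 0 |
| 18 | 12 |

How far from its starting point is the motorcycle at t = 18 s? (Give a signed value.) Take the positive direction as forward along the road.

Net displacement equals the area under the velocity-time graph (areas below the axis count negative).
0–6 s: ½(-1 + 7)(6) = 18 m
6–12 s: ½(7 + -11)(6) = -12 m
12–14 s: ½(-11 + 0)(2) = -11 m
14–18 s: ½(0 + 12)(4) = 24 m
Net displacement = 19 m

19 m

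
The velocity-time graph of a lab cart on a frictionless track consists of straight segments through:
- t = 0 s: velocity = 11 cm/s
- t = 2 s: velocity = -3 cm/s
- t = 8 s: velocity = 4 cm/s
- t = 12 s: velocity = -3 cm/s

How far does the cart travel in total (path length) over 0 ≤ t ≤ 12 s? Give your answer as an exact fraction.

Total distance travelled is ∫|v| dt — sum the magnitudes of each area piece.
0–2 s: v = 0 at t = 11/7 s; triangle areas 121/14 + 9/14 = 65/7 cm
2–8 s: v = 0 at t = 32/7 s; triangle areas 27/7 + 48/7 = 75/7 cm
8–12 s: v = 0 at t = 72/7 s; triangle areas 32/7 + 18/7 = 50/7 cm
Total distance = 190/7 cm

190/7 cm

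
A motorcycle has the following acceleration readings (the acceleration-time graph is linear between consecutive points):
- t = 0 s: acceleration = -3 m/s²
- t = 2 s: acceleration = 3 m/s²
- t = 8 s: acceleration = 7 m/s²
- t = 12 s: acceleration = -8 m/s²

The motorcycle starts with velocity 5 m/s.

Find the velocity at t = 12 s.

Δv equals the area under the a-t graph; then v = v₀ + Δv.
0–2 s: ½(-3 + 3)(2) = 0 m/s
2–8 s: ½(3 + 7)(6) = 30 m/s
8–12 s: ½(7 + -8)(4) = -2 m/s
Δv = 28 m/s, so v(12) = 5 + (28) = 33 m/s.

33 m/s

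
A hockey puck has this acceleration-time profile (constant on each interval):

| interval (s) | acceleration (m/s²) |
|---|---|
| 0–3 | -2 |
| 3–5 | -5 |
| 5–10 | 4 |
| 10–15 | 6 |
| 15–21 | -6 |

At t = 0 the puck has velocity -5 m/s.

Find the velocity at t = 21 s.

-7 m/s

Δv equals the area under the a-t graph; then v = v₀ + Δv.
0–3 s: -2 × 3 = -6 m/s
3–5 s: -5 × 2 = -10 m/s
5–10 s: 4 × 5 = 20 m/s
10–15 s: 6 × 5 = 30 m/s
15–21 s: -6 × 6 = -36 m/s
Δv = -2 m/s, so v(21) = -5 + (-2) = -7 m/s.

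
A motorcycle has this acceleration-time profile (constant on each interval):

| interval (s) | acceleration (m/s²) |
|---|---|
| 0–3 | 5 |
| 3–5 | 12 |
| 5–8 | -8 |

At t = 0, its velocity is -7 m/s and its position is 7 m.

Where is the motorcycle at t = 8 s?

108.5 m

On each constant-a segment, Δv = aΔt and Δx = v₀Δt + ½aΔt²; chain segment to segment.
0–3 s: v starts -7 m/s; Δx = -7·3 + ½·5·3² = 1.5 m; v ends 8 m/s.
3–5 s: v starts 8 m/s; Δx = 8·2 + ½·12·2² = 40 m; v ends 32 m/s.
5–8 s: v starts 32 m/s; Δx = 32·3 + ½·-8·3² = 60 m; v ends 8 m/s.
x(8) = 7 + Σ Δx = 108.5 m.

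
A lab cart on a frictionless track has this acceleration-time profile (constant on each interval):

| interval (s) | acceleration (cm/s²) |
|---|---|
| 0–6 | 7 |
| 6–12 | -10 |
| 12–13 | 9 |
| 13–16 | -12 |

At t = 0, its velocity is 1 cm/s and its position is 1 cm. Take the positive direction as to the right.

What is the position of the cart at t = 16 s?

120.5 cm

On each constant-a segment, Δv = aΔt and Δx = v₀Δt + ½aΔt²; chain segment to segment.
0–6 s: v starts 1 cm/s; Δx = 1·6 + ½·7·6² = 132 cm; v ends 43 cm/s.
6–12 s: v starts 43 cm/s; Δx = 43·6 + ½·-10·6² = 78 cm; v ends -17 cm/s.
12–13 s: v starts -17 cm/s; Δx = -17·1 + ½·9·1² = -12.5 cm; v ends -8 cm/s.
13–16 s: v starts -8 cm/s; Δx = -8·3 + ½·-12·3² = -78 cm; v ends -44 cm/s.
x(16) = 1 + Σ Δx = 120.5 cm.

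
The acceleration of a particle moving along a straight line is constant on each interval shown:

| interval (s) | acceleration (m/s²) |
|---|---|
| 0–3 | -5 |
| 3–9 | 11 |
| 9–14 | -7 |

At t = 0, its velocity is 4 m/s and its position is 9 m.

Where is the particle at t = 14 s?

318 m

On each constant-a segment, Δv = aΔt and Δx = v₀Δt + ½aΔt²; chain segment to segment.
0–3 s: v starts 4 m/s; Δx = 4·3 + ½·-5·3² = -10.5 m; v ends -11 m/s.
3–9 s: v starts -11 m/s; Δx = -11·6 + ½·11·6² = 132 m; v ends 55 m/s.
9–14 s: v starts 55 m/s; Δx = 55·5 + ½·-7·5² = 187.5 m; v ends 20 m/s.
x(14) = 9 + Σ Δx = 318 m.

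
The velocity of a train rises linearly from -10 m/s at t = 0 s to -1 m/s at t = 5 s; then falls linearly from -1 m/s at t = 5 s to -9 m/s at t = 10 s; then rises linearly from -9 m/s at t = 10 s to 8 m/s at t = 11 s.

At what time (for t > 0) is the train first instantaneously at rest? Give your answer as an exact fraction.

t = 179/17 s

v changes sign on 10–11 s (from -9 to 8); the graph is linear there, so v = 0 at t = 10 + (9)·(11 − 10)/(8 − -9) = 179/17 s.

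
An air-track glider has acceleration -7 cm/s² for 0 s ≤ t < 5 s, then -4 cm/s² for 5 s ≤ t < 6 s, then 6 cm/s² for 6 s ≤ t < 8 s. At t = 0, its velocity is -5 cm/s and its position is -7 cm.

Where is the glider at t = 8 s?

On each constant-a segment, Δv = aΔt and Δx = v₀Δt + ½aΔt²; chain segment to segment.
0–5 s: v starts -5 cm/s; Δx = -5·5 + ½·-7·5² = -112.5 cm; v ends -40 cm/s.
5–6 s: v starts -40 cm/s; Δx = -40·1 + ½·-4·1² = -42 cm; v ends -44 cm/s.
6–8 s: v starts -44 cm/s; Δx = -44·2 + ½·6·2² = -76 cm; v ends -32 cm/s.
x(8) = -7 + Σ Δx = -237.5 cm.

-237.5 cm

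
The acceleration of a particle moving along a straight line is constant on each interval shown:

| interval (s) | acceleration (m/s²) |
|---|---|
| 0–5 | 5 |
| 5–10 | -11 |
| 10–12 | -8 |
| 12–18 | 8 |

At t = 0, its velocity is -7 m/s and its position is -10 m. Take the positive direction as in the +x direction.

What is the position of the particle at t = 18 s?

-294 m

On each constant-a segment, Δv = aΔt and Δx = v₀Δt + ½aΔt²; chain segment to segment.
0–5 s: v starts -7 m/s; Δx = -7·5 + ½·5·5² = 27.5 m; v ends 18 m/s.
5–10 s: v starts 18 m/s; Δx = 18·5 + ½·-11·5² = -47.5 m; v ends -37 m/s.
10–12 s: v starts -37 m/s; Δx = -37·2 + ½·-8·2² = -90 m; v ends -53 m/s.
12–18 s: v starts -53 m/s; Δx = -53·6 + ½·8·6² = -174 m; v ends -5 m/s.
x(18) = -10 + Σ Δx = -294 m.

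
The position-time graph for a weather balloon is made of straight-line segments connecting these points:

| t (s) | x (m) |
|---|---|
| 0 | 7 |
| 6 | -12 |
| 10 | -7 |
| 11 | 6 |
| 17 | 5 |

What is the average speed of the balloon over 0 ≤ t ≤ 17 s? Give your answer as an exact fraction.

38/17 m/s

Average speed = (total path length)/(elapsed time); on a piecewise-linear x-t graph the path length is Σ|Δx|.
0–6 s: |Δx| = |-12 − 7| = 19 m
6–10 s: |Δx| = |-7 − -12| = 5 m
10–11 s: |Δx| = |6 − -7| = 13 m
11–17 s: |Δx| = |5 − 6| = 1 m
Total path = 38 m; average speed = 38/17 = 38/17 m/s.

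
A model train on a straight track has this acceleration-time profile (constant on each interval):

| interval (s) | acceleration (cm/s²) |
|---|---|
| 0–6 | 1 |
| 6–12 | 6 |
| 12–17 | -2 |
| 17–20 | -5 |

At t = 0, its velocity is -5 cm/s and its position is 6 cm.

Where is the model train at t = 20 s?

On each constant-a segment, Δv = aΔt and Δx = v₀Δt + ½aΔt²; chain segment to segment.
0–6 s: v starts -5 cm/s; Δx = -5·6 + ½·1·6² = -12 cm; v ends 1 cm/s.
6–12 s: v starts 1 cm/s; Δx = 1·6 + ½·6·6² = 114 cm; v ends 37 cm/s.
12–17 s: v starts 37 cm/s; Δx = 37·5 + ½·-2·5² = 160 cm; v ends 27 cm/s.
17–20 s: v starts 27 cm/s; Δx = 27·3 + ½·-5·3² = 58.5 cm; v ends 12 cm/s.
x(20) = 6 + Σ Δx = 326.5 cm.

326.5 cm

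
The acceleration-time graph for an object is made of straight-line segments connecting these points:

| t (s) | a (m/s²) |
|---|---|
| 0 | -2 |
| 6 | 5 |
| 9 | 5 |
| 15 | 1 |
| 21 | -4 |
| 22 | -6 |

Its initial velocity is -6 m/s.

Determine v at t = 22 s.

Δv equals the area under the a-t graph; then v = v₀ + Δv.
0–6 s: ½(-2 + 5)(6) = 9 m/s
6–9 s: 5 × 3 = 15 m/s
9–15 s: ½(5 + 1)(6) = 18 m/s
15–21 s: ½(1 + -4)(6) = -9 m/s
21–22 s: ½(-4 + -6)(1) = -5 m/s
Δv = 28 m/s, so v(22) = -6 + (28) = 22 m/s.

22 m/s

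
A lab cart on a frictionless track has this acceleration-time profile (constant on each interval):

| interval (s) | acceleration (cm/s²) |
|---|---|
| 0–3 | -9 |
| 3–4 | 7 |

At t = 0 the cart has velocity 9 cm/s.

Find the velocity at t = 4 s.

Δv equals the area under the a-t graph; then v = v₀ + Δv.
0–3 s: -9 × 3 = -27 cm/s
3–4 s: 7 × 1 = 7 cm/s
Δv = -20 cm/s, so v(4) = 9 + (-20) = -11 cm/s.

-11 cm/s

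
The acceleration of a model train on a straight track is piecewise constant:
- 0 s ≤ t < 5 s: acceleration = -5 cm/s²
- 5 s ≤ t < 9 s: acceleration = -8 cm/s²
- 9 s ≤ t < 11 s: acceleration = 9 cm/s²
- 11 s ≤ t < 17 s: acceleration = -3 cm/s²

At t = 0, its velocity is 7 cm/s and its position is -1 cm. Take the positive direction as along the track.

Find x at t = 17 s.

On each constant-a segment, Δv = aΔt and Δx = v₀Δt + ½aΔt²; chain segment to segment.
0–5 s: v starts 7 cm/s; Δx = 7·5 + ½·-5·5² = -27.5 cm; v ends -18 cm/s.
5–9 s: v starts -18 cm/s; Δx = -18·4 + ½·-8·4² = -136 cm; v ends -50 cm/s.
9–11 s: v starts -50 cm/s; Δx = -50·2 + ½·9·2² = -82 cm; v ends -32 cm/s.
11–17 s: v starts -32 cm/s; Δx = -32·6 + ½·-3·6² = -246 cm; v ends -50 cm/s.
x(17) = -1 + Σ Δx = -492.5 cm.

-492.5 cm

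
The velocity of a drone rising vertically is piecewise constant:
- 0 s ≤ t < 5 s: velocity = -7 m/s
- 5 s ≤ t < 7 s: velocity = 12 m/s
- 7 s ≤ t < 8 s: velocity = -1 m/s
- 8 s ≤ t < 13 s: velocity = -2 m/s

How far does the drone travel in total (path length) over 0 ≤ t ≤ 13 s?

Total distance travelled is ∫|v| dt — sum the magnitudes of each area piece.
0–5 s: |-7| × 5 = 35 m
5–7 s: |12| × 2 = 24 m
7–8 s: |-1| × 1 = 1 m
8–13 s: |-2| × 5 = 10 m
Total distance = 70 m

70 m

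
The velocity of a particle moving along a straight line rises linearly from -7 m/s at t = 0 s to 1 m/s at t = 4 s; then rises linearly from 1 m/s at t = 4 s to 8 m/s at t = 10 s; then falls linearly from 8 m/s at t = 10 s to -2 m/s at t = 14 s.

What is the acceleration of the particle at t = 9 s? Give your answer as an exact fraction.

Acceleration is the slope of the v-t graph on 4–10 s: (8 − 1)/(10 − 4) = 7/6 m/s².

7/6 m/s²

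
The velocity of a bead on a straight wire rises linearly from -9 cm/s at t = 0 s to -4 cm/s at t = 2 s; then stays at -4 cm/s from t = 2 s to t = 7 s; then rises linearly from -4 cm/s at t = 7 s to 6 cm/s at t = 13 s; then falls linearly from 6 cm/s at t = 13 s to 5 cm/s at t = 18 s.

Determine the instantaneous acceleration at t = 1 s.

2.5 cm/s²

Acceleration is the slope of the v-t graph on 0–2 s: (-4 − -9)/(2 − 0) = 2.5 cm/s².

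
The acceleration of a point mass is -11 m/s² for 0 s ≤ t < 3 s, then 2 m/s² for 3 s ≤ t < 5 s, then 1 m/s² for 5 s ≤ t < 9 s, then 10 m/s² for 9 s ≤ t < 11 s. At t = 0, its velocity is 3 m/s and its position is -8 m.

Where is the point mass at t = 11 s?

On each constant-a segment, Δv = aΔt and Δx = v₀Δt + ½aΔt²; chain segment to segment.
0–3 s: v starts 3 m/s; Δx = 3·3 + ½·-11·3² = -40.5 m; v ends -30 m/s.
3–5 s: v starts -30 m/s; Δx = -30·2 + ½·2·2² = -56 m; v ends -26 m/s.
5–9 s: v starts -26 m/s; Δx = -26·4 + ½·1·4² = -96 m; v ends -22 m/s.
9–11 s: v starts -22 m/s; Δx = -22·2 + ½·10·2² = -24 m; v ends -2 m/s.
x(11) = -8 + Σ Δx = -224.5 m.

-224.5 m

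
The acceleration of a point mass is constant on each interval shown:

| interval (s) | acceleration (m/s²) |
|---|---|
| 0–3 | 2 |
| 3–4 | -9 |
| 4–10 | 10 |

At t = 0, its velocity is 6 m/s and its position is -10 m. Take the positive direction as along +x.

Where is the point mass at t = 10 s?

On each constant-a segment, Δv = aΔt and Δx = v₀Δt + ½aΔt²; chain segment to segment.
0–3 s: v starts 6 m/s; Δx = 6·3 + ½·2·3² = 27 m; v ends 12 m/s.
3–4 s: v starts 12 m/s; Δx = 12·1 + ½·-9·1² = 7.5 m; v ends 3 m/s.
4–10 s: v starts 3 m/s; Δx = 3·6 + ½·10·6² = 198 m; v ends 63 m/s.
x(10) = -10 + Σ Δx = 222.5 m.

222.5 m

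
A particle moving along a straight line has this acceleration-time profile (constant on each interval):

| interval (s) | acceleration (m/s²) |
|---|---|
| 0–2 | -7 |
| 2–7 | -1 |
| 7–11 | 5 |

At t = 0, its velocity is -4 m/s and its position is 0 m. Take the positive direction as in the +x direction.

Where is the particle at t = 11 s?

-176.5 m

On each constant-a segment, Δv = aΔt and Δx = v₀Δt + ½aΔt²; chain segment to segment.
0–2 s: v starts -4 m/s; Δx = -4·2 + ½·-7·2² = -22 m; v ends -18 m/s.
2–7 s: v starts -18 m/s; Δx = -18·5 + ½·-1·5² = -102.5 m; v ends -23 m/s.
7–11 s: v starts -23 m/s; Δx = -23·4 + ½·5·4² = -52 m; v ends -3 m/s.
x(11) = 0 + Σ Δx = -176.5 m.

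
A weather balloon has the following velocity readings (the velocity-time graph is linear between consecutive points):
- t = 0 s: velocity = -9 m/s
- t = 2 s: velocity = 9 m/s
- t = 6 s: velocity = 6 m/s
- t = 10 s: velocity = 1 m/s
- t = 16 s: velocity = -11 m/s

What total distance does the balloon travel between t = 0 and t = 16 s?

Total distance travelled is ∫|v| dt — sum the magnitudes of each area piece.
0–2 s: v = 0 at t = 1 s; triangle areas 4.5 + 4.5 = 9 m
2–6 s: |½(9 + 6)(4)| = 30 m
6–10 s: |½(6 + 1)(4)| = 14 m
10–16 s: v = 0 at t = 10.5 s; triangle areas 0.25 + 30.25 = 30.5 m
Total distance = 83.5 m

83.5 m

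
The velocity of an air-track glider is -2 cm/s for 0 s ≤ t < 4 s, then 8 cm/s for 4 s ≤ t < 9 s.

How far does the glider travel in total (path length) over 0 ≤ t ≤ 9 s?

48 cm

Total distance travelled is ∫|v| dt — sum the magnitudes of each area piece.
0–4 s: |-2| × 4 = 8 cm
4–9 s: |8| × 5 = 40 cm
Total distance = 48 cm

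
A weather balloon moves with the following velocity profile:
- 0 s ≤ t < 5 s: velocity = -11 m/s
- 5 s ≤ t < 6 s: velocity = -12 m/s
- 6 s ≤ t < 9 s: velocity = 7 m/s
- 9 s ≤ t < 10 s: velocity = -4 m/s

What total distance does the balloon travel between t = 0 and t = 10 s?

Total distance travelled is ∫|v| dt — sum the magnitudes of each area piece.
0–5 s: |-11| × 5 = 55 m
5–6 s: |-12| × 1 = 12 m
6–9 s: |7| × 3 = 21 m
9–10 s: |-4| × 1 = 4 m
Total distance = 92 m

92 m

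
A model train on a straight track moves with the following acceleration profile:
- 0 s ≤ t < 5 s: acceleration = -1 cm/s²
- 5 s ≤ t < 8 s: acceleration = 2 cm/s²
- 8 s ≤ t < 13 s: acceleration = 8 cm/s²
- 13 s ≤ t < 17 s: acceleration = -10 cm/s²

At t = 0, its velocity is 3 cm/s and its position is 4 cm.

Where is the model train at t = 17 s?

225.5 cm

On each constant-a segment, Δv = aΔt and Δx = v₀Δt + ½aΔt²; chain segment to segment.
0–5 s: v starts 3 cm/s; Δx = 3·5 + ½·-1·5² = 2.5 cm; v ends -2 cm/s.
5–8 s: v starts -2 cm/s; Δx = -2·3 + ½·2·3² = 3 cm; v ends 4 cm/s.
8–13 s: v starts 4 cm/s; Δx = 4·5 + ½·8·5² = 120 cm; v ends 44 cm/s.
13–17 s: v starts 44 cm/s; Δx = 44·4 + ½·-10·4² = 96 cm; v ends 4 cm/s.
x(17) = 4 + Σ Δx = 225.5 cm.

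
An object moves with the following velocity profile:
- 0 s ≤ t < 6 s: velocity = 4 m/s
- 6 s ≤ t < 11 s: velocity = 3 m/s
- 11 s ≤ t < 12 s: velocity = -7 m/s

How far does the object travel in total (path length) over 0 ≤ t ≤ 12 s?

46 m

Total distance travelled is ∫|v| dt — sum the magnitudes of each area piece.
0–6 s: |4| × 6 = 24 m
6–11 s: |3| × 5 = 15 m
11–12 s: |-7| × 1 = 7 m
Total distance = 46 m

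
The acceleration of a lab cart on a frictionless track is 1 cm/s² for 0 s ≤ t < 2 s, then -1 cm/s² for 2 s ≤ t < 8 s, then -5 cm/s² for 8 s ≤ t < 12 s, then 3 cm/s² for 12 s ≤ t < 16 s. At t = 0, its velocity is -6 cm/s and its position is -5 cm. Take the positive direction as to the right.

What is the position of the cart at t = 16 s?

-233 cm

On each constant-a segment, Δv = aΔt and Δx = v₀Δt + ½aΔt²; chain segment to segment.
0–2 s: v starts -6 cm/s; Δx = -6·2 + ½·1·2² = -10 cm; v ends -4 cm/s.
2–8 s: v starts -4 cm/s; Δx = -4·6 + ½·-1·6² = -42 cm; v ends -10 cm/s.
8–12 s: v starts -10 cm/s; Δx = -10·4 + ½·-5·4² = -80 cm; v ends -30 cm/s.
12–16 s: v starts -30 cm/s; Δx = -30·4 + ½·3·4² = -96 cm; v ends -18 cm/s.
x(16) = -5 + Σ Δx = -233 cm.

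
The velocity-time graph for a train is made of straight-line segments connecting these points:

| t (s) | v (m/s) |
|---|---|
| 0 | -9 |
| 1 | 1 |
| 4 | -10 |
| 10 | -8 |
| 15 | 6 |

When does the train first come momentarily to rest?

t = 0.9 s

v changes sign on 0–1 s (from -9 to 1); the graph is linear there, so v = 0 at t = 0 + (9)·(1 − 0)/(1 − -9) = 0.9 s.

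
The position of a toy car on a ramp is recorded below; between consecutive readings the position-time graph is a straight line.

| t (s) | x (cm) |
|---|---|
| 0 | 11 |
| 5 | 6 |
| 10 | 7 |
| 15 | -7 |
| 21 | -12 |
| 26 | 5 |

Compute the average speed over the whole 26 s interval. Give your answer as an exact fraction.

21/13 cm/s

Average speed = (total path length)/(elapsed time); on a piecewise-linear x-t graph the path length is Σ|Δx|.
0–5 s: |Δx| = |6 − 11| = 5 cm
5–10 s: |Δx| = |7 − 6| = 1 cm
10–15 s: |Δx| = |-7 − 7| = 14 cm
15–21 s: |Δx| = |-12 − -7| = 5 cm
21–26 s: |Δx| = |5 − -12| = 17 cm
Total path = 42 cm; average speed = 42/26 = 21/13 cm/s.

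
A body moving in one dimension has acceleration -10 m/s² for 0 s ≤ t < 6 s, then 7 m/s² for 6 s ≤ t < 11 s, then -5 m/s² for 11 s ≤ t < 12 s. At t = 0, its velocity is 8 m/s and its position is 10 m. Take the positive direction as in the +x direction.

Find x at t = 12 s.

-314 m

On each constant-a segment, Δv = aΔt and Δx = v₀Δt + ½aΔt²; chain segment to segment.
0–6 s: v starts 8 m/s; Δx = 8·6 + ½·-10·6² = -132 m; v ends -52 m/s.
6–11 s: v starts -52 m/s; Δx = -52·5 + ½·7·5² = -172.5 m; v ends -17 m/s.
11–12 s: v starts -17 m/s; Δx = -17·1 + ½·-5·1² = -19.5 m; v ends -22 m/s.
x(12) = 10 + Σ Δx = -314 m.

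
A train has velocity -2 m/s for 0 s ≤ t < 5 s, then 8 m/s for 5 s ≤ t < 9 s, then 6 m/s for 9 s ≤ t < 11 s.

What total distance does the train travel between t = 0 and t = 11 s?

Distance (not displacement) is the total path length: add the absolute areas under v-t.
0–5 s: |-2| × 5 = 10 m
5–9 s: |8| × 4 = 32 m
9–11 s: |6| × 2 = 12 m
Total distance = 54 m

54 m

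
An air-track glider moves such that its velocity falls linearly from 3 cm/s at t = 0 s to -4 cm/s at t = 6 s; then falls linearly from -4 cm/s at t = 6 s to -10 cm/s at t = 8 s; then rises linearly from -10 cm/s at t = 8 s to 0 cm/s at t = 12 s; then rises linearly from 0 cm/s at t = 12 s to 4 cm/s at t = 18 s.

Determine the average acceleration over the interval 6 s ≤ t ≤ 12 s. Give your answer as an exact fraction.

2/3 cm/s²

Average acceleration = Δv/Δt = (0 − -4)/(12 − 6) = 2/3 cm/s².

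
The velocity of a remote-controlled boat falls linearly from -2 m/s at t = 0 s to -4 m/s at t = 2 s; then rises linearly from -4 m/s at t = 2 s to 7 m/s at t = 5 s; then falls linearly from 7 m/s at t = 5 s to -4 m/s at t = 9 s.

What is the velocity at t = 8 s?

On 5–9 s the graph is linear from 7 to -4 m/s: v(8) = 7 + (-4 − 7)·(8 − 5)/(9 − 5) = -1.25 m/s.

-1.25 m/s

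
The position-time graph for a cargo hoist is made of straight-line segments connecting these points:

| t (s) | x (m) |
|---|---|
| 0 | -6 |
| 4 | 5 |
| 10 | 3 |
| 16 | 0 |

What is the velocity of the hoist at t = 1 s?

2.75 m/s

Velocity is the slope of the x-t graph on 0–4 s: (5 − -6)/(4 − 0) = 2.75 m/s.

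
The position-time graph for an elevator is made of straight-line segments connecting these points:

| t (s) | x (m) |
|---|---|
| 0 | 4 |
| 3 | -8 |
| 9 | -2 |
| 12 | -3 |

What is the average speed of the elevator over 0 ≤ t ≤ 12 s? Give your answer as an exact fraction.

Average speed = (total path length)/(elapsed time); on a piecewise-linear x-t graph the path length is Σ|Δx|.
0–3 s: |Δx| = |-8 − 4| = 12 m
3–9 s: |Δx| = |-2 − -8| = 6 m
9–12 s: |Δx| = |-3 − -2| = 1 m
Total path = 19 m; average speed = 19/12 = 19/12 m/s.

19/12 m/s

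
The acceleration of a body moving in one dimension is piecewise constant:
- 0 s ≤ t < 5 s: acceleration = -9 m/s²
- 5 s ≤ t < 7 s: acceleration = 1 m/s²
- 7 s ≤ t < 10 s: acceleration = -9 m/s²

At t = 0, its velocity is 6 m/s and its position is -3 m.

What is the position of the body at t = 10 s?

-313 m

On each constant-a segment, Δv = aΔt and Δx = v₀Δt + ½aΔt²; chain segment to segment.
0–5 s: v starts 6 m/s; Δx = 6·5 + ½·-9·5² = -82.5 m; v ends -39 m/s.
5–7 s: v starts -39 m/s; Δx = -39·2 + ½·1·2² = -76 m; v ends -37 m/s.
7–10 s: v starts -37 m/s; Δx = -37·3 + ½·-9·3² = -151.5 m; v ends -64 m/s.
x(10) = -3 + Σ Δx = -313 m.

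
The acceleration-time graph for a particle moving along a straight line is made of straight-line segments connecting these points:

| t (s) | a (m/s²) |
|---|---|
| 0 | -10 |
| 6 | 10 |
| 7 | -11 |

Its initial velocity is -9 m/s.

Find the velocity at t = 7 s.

Δv equals the area under the a-t graph; then v = v₀ + Δv.
0–6 s: ½(-10 + 10)(6) = 0 m/s
6–7 s: ½(10 + -11)(1) = -0.5 m/s
Δv = -0.5 m/s, so v(7) = -9 + (-0.5) = -9.5 m/s.

-9.5 m/s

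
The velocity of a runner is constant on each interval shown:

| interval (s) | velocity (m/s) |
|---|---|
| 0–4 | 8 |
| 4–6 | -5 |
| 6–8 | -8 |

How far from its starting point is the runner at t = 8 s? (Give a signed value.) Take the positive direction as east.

6 m

Net displacement equals the area under the velocity-time graph (areas below the axis count negative).
0–4 s: 8 × 4 = 32 m
4–6 s: -5 × 2 = -10 m
6–8 s: -8 × 2 = -16 m
Net displacement = 6 m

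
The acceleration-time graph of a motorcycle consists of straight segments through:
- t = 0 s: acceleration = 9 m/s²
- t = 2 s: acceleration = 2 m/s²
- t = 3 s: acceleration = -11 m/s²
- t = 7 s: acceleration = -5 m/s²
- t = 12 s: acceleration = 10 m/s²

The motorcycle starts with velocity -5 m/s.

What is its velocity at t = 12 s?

-18 m/s

Δv equals the area under the a-t graph; then v = v₀ + Δv.
0–2 s: ½(9 + 2)(2) = 11 m/s
2–3 s: ½(2 + -11)(1) = -4.5 m/s
3–7 s: ½(-11 + -5)(4) = -32 m/s
7–12 s: ½(-5 + 10)(5) = 12.5 m/s
Δv = -13 m/s, so v(12) = -5 + (-13) = -18 m/s.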